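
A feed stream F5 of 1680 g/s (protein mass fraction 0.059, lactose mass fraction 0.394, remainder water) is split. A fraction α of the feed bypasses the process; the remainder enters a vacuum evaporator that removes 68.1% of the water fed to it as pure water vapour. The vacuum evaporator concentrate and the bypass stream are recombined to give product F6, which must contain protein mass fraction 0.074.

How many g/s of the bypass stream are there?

765.8 g/s

All 1680×0.059 = 99.12 g/s of protein reaches F6, so F6 = 99.12/0.074 = 1339.5 g/s and vapour = 340.54 g/s.
The evaporator receives (1−α)·1680 of feed at 0.547 water and removes 0.681 of that water:
0.681×0.547×(1−α)×1680 = 340.54
(1−α) = 340.54/625.81 = 0.5442;  α = 0.4558.
Bypass flow = 0.4558×1680 = 765.81 g/s.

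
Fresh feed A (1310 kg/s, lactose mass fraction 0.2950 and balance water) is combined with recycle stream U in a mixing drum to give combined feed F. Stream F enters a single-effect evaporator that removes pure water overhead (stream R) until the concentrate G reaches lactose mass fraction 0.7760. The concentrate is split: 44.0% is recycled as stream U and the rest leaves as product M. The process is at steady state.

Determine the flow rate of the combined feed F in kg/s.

Overall lactose balance (none leaves overhead): lactose in fresh feed = lactose in product, i.e. 1310×0.295 = (1−0.440)·G·0.776.
G = 386.45/(0.776×0.560) = 889.29 kg/s.
Recycle U = 0.440×889.29 = 391.29 kg/s.
Combined feed F = 1310 + 391.29 = 1701.3 kg/s.

1701 kg/s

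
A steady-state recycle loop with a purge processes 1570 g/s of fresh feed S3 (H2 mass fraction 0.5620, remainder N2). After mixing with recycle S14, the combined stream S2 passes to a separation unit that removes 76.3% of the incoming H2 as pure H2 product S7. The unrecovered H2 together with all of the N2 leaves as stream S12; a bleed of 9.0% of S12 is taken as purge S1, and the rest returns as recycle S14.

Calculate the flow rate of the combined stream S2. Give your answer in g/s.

N2 enters only via S3 and leaves only via the purge: 1570×0.438 = 0.090×(N2 in S12), and the separation unit passes all N2, so N2 in S2 = N2 in S12 = 7640.7 g/s.
H2 in S2: m_A = 1570×0.562 + (1−0.090)·(1−0.763)·m_A, so m_A = 882.34/0.7843 = 1125 g/s.
S2 = 1125 + 7640.7 = 8765.6 g/s.

8766 g/s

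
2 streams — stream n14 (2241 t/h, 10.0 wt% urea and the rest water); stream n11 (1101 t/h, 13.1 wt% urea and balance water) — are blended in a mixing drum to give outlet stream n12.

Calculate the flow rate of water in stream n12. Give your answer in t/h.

water out = water in = 2241×0.900 + 1101×0.869 = 2973.7 t/h.

2974 t/h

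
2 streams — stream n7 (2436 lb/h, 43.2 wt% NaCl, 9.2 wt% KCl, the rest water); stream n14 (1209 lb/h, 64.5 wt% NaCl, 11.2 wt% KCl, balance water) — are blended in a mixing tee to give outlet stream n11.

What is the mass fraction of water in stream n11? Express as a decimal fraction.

Total flow out = 2436 + 1209 = 3645 lb/h.
water in = 2436×0.476 + 1209×0.243 = 1453.3 lb/h.
water mass fraction in n11 = 1453.3/3645 = 0.399.

0.399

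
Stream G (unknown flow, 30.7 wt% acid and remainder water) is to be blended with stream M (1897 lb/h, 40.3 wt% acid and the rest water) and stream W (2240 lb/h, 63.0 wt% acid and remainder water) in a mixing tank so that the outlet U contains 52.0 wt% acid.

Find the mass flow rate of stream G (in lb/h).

Let G be the unknown flow. Total out = 4137 + G.
acid balance: 2175.7 + 0.307·G = 0.520·(4137 + G)
(0.307 − 0.520)·G = 0.520×4137 − 2175.7 = -24.451
G = -24.451 / -0.213 = 114.79 lb/h

114.8 lb/h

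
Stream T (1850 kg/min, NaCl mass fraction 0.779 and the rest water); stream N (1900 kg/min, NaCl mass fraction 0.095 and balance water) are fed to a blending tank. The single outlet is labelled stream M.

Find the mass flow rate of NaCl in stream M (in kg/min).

NaCl out = NaCl in = 1850×0.779 + 1900×0.095 = 1621.7 kg/min.

1622 kg/min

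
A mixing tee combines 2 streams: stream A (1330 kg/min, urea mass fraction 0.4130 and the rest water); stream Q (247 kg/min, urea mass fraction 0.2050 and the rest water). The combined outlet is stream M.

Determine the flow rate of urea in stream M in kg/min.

599.9 kg/min

urea out = urea in = 1330×0.413 + 247×0.205 = 599.92 kg/min.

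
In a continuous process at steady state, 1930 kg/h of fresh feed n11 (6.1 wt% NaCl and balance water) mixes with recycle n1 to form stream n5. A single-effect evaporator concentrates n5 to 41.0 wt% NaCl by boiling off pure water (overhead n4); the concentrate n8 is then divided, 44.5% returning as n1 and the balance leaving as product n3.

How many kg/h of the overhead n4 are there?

Overall NaCl balance (none leaves overhead): NaCl in fresh feed = NaCl in product, i.e. 1930×0.061 = (1−0.445)·n8·0.410.
n8 = 117.73/(0.410×0.555) = 517.38 kg/h.
Recycle n1 = 0.445×517.38 = 230.23 kg/h.
Combined feed n5 = 1930 + 230.23 = 2160.2 kg/h.
Overhead n4 = n5 − n8 = 2160.2 − 517.38 = 1642.9 kg/h.

1643 kg/h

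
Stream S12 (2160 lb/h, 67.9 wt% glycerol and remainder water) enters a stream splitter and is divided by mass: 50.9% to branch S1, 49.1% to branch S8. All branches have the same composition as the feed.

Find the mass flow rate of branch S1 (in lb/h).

1099 lb/h

Branch S1 flow = 0.509×2160 = 1099.4 lb/h.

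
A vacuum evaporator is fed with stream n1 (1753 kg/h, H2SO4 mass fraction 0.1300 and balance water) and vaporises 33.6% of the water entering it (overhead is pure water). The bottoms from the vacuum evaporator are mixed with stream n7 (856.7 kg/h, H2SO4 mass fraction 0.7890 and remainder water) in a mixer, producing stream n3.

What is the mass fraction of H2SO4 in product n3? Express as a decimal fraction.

Vapour removed = 0.336×0.870×1753 = 512.44 kg/h; concentrate = 1240.6 kg/h.
H2SO4 reaching the mixer = 227.89 (from concentrate) + 856.7×0.789 = 903.83 kg/h.
Product flow = 1240.6 + 856.7 = 2097.3 kg/h; H2SO4 fraction = 0.4310.

0.4310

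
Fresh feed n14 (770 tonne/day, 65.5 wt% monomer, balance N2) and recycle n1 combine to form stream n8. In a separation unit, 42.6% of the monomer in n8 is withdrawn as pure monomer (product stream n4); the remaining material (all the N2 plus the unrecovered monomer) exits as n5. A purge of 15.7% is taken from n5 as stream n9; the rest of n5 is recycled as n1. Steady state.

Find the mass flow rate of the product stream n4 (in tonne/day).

monomer in n8: m_A = 770×0.655 + (1−0.157)·(1−0.426)·m_A, so m_A = 504.35/0.5161 = 977.2 tonne/day.
Product n4 = 0.426×977.2 = 416.29 tonne/day.

416.3 tonne/day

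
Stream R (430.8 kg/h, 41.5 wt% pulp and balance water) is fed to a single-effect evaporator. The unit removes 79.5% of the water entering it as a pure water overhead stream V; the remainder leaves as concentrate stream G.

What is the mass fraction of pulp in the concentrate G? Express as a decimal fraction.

pulp is not removed: 430.8×0.415 = 178.78 kg/h of pulp enters G.
water entering = 430.8×0.585 = 252.02 kg/h; overhead removed = 0.795×252.02 = 200.35 kg/h.
Concentrate = 430.8 − 200.35 = 230.45 kg/h.
Mass fraction = 178.78/230.45 = 0.7758.

0.7758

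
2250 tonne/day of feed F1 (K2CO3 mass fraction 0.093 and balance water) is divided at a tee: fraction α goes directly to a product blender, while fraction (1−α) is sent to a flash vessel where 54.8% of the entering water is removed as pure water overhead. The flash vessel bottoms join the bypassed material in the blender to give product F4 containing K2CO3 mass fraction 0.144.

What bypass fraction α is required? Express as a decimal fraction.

All 2250×0.093 = 209.25 tonne/day of K2CO3 reaches F4, so F4 = 209.25/0.144 = 1453.1 tonne/day and vapour = 796.88 tonne/day.
The evaporator receives (1−α)·2250 of feed at 0.907 water and removes 0.548 of that water:
0.548×0.907×(1−α)×2250 = 796.88
(1−α) = 796.88/1118.3 = 0.7126;  α = 0.2874.

0.287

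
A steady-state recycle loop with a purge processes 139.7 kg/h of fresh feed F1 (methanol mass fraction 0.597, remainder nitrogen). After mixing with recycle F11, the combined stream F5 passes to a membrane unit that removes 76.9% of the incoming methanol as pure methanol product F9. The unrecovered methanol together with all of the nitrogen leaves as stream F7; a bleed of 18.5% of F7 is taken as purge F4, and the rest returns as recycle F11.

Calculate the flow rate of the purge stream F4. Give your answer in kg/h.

60.69 kg/h

nitrogen enters only via F1 and leaves only via the purge: 139.7×0.403 = 0.185×(nitrogen in F7), and the membrane unit passes all nitrogen, so nitrogen in F5 = nitrogen in F7 = 304.32 kg/h.
methanol in F5: m_A = 139.7×0.597 + (1−0.185)·(1−0.769)·m_A, so m_A = 83.401/0.8117 = 102.74 kg/h.
F7 = (1−0.769)×102.74 + 304.32 = 328.05 kg/h.
Purge F4 = 0.185×328.05 = 60.69 kg/h.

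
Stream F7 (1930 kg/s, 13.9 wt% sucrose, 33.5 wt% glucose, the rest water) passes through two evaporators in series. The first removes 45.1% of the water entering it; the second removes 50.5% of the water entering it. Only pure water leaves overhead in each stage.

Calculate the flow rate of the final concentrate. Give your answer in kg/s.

water in feed = 1930×0.526 = 1015.2 kg/s.
After stage 1: water left = (1−0.451)×1015.2 = 557.33; stream total = 1472.2 kg/s.
After stage 2: water left = (1−0.505)×557.33 = 275.88; final concentrate = 1190.7 kg/s.

1191 kg/s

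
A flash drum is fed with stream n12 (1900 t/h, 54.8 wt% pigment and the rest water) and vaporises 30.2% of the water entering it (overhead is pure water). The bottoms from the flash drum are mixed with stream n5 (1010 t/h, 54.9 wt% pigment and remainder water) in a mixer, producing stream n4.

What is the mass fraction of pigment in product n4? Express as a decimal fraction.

0.602

Vapour removed = 0.302×0.452×1900 = 259.36 t/h; concentrate = 1640.6 t/h.
pigment reaching the mixer = 1041.2 (from concentrate) + 1010×0.549 = 1595.7 t/h.
Product flow = 1640.6 + 1010 = 2650.6 t/h; pigment fraction = 0.602.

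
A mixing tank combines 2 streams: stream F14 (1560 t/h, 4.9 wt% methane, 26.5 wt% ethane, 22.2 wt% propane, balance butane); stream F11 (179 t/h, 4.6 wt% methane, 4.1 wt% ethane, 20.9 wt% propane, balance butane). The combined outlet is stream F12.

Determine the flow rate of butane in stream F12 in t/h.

849.9 t/h

butane out = butane in = 1560×0.464 + 179×0.704 = 849.86 t/h.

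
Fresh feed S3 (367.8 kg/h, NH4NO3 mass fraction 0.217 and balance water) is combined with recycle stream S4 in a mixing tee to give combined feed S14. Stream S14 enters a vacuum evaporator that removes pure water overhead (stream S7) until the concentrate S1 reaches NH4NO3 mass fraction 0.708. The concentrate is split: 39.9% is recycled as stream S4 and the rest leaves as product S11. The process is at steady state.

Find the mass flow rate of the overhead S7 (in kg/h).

255.1 kg/h

Overall NH4NO3 balance (none leaves overhead): NH4NO3 in fresh feed = NH4NO3 in product, i.e. 367.8×0.217 = (1−0.399)·S1·0.708.
S1 = 79.813/(0.708×0.601) = 187.57 kg/h.
Recycle S4 = 0.399×187.57 = 74.84 kg/h.
Combined feed S14 = 367.8 + 74.84 = 442.64 kg/h.
Overhead S7 = S14 − S1 = 442.64 − 187.57 = 255.07 kg/h.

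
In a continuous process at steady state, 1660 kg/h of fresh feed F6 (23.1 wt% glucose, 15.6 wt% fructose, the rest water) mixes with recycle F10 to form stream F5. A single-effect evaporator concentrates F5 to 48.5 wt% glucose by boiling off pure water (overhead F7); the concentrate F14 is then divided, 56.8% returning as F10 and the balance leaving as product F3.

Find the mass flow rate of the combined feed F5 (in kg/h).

2700 kg/h

Overall glucose balance (none leaves overhead): glucose in fresh feed = glucose in product, i.e. 1660×0.231 = (1−0.568)·F14·0.485.
F14 = 383.46/(0.485×0.432) = 1830.2 kg/h.
Recycle F10 = 0.568×1830.2 = 1039.5 kg/h.
Combined feed F5 = 1660 + 1039.5 = 2699.5 kg/h.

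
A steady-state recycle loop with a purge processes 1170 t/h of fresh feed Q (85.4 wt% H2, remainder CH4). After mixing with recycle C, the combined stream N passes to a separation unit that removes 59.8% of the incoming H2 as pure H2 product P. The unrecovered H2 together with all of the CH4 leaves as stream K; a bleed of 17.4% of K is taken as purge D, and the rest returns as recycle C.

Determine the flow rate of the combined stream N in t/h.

CH4 enters only via Q and leaves only via the purge: 1170×0.146 = 0.174×(CH4 in K), and the separation unit passes all CH4, so CH4 in N = CH4 in K = 981.72 t/h.
H2 in N: m_A = 1170×0.854 + (1−0.174)·(1−0.598)·m_A, so m_A = 999.18/0.6679 = 1495.9 t/h.
N = 1495.9 + 981.72 = 2477.6 t/h.

2478 t/h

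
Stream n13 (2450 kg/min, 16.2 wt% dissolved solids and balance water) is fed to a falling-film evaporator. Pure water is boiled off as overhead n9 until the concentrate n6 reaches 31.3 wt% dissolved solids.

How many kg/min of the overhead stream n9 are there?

dissolved solids is conserved: 2450×0.162 = 396.9 kg/min all reports to the concentrate.
Concentrate = 396.9/(target fraction) = 1268.1 kg/min.
Overhead = 2450 − 1268.1 = 1181.9 kg/min.

1182 kg/min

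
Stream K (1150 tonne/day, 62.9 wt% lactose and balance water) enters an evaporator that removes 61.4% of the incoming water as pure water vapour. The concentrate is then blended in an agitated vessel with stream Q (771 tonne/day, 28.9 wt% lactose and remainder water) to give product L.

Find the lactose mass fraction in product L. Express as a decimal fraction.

Vapour removed = 0.614×0.371×1150 = 261.96 tonne/day; concentrate = 888.04 tonne/day.
lactose reaching the mixer = 723.35 (from concentrate) + 771×0.289 = 946.17 tonne/day.
Product flow = 888.04 + 771 = 1659 tonne/day; lactose fraction = 0.570.

0.570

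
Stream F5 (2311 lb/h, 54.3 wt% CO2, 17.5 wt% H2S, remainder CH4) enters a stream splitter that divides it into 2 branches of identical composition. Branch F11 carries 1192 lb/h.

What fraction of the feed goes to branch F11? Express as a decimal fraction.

Fraction to F11 = 1192/2311 = 0.5158.

0.516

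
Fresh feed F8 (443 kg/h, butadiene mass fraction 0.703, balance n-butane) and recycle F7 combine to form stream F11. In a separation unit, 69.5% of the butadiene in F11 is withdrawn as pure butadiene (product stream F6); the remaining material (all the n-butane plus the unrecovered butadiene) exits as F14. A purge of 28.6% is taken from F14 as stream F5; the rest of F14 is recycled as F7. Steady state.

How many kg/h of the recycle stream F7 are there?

415.2 kg/h

n-butane enters only via F8 and leaves only via the purge: 443×0.297 = 0.286×(n-butane in F14), and the separation unit passes all n-butane, so n-butane in F11 = n-butane in F14 = 460.04 kg/h.
butadiene in F11: m_A = 443×0.703 + (1−0.286)·(1−0.695)·m_A, so m_A = 311.43/0.7822 = 398.13 kg/h.
F14 = (1−0.695)×398.13 + 460.04 = 581.47 kg/h.
Recycle F7 = (1−0.286)×581.47 = 415.17 kg/h.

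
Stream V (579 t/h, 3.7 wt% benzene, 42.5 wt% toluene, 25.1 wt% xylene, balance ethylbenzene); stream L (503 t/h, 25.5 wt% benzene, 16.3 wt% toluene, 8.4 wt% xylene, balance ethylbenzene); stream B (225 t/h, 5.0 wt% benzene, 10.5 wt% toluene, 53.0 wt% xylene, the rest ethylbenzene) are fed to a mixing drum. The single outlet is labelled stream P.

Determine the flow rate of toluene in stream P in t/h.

toluene out = toluene in = 579×0.425 + 503×0.163 + 225×0.105 = 351.69 t/h.

351.7 t/h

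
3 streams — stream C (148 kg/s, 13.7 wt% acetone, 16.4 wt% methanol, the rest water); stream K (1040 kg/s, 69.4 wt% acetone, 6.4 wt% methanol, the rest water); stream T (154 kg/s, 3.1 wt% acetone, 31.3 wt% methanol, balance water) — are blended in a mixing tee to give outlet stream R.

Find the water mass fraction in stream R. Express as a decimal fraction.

Total flow out = 148 + 1040 + 154 = 1342 kg/s.
water in = 148×0.699 + 1040×0.242 + 154×0.656 = 456.16 kg/s.
water mass fraction in R = 456.16/1342 = 0.3399.

0.3399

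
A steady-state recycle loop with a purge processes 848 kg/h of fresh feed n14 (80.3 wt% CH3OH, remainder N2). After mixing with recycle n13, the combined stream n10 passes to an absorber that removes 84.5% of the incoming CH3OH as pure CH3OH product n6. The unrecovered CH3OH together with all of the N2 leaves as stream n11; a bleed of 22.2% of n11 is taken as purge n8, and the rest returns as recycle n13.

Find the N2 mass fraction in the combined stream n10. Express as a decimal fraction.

N2 enters only via n14 and leaves only via the purge: 848×0.197 = 0.222×(N2 in n11), and the absorber passes all N2, so N2 in n10 = N2 in n11 = 752.5 kg/h.
CH3OH in n10: m_A = 848×0.803 + (1−0.222)·(1−0.845)·m_A, so m_A = 680.94/0.8794 = 774.32 kg/h.
n10 = 774.32 + 752.5 = 1526.8 kg/h.
N2 fraction in n10 = 752.5/1526.8 = 0.493.

0.493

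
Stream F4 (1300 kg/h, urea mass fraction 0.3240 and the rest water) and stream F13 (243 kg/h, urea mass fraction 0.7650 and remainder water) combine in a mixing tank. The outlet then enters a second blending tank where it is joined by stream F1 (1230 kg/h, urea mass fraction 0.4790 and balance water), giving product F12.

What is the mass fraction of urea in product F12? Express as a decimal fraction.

0.4314

Overall, product flow = 2773 kg/h.
urea in = 1300×0.324 + 243×0.765 + 1230×0.479 = 1196.3 kg/h.
urea fraction in F12 = 0.4314.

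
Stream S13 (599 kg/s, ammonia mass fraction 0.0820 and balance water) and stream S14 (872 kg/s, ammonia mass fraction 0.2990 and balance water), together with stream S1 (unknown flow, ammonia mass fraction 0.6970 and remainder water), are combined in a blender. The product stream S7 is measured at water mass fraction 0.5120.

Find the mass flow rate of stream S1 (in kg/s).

Let S1 be the unknown flow. Total out = 1471 + S1.
water balance: 1161.2 + 0.303·S1 = 0.512·(1471 + S1)
(0.303 − 0.512)·S1 = 0.512×1471 − 1161.2 = -408
S1 = -408 / -0.209 = 1952.2 kg/s

1952 kg/s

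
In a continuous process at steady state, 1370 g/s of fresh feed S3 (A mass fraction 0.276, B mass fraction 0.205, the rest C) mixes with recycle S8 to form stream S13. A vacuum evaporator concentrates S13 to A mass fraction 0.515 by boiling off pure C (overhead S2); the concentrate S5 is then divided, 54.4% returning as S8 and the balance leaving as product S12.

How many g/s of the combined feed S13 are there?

Overall A balance (none leaves overhead): A in fresh feed = A in product, i.e. 1370×0.276 = (1−0.544)·S5·0.515.
S5 = 378.12/(0.515×0.456) = 1610.1 g/s.
Recycle S8 = 0.544×1610.1 = 875.9 g/s.
Combined feed S13 = 1370 + 875.9 = 2245.9 g/s.

2246 g/s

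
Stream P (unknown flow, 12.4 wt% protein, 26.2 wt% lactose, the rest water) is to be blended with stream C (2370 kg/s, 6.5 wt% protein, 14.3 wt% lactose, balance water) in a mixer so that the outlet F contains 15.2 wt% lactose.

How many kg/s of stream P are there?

193.9 kg/s

Let P be the unknown flow. Total out = 2370 + P.
lactose balance: 338.91 + 0.262·P = 0.152·(2370 + P)
(0.262 − 0.152)·P = 0.152×2370 − 338.91 = 21.33
P = 21.33 / 0.110 = 193.91 kg/s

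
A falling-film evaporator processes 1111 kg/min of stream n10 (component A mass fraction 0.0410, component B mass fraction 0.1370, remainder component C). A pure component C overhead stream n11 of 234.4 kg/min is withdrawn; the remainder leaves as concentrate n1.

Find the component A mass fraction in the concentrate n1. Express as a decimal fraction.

component A is not removed: 1111×0.041 = 45.551 kg/min of component A enters n1.
Concentrate = 1111 − 234.4 = 876.6 kg/min.
Mass fraction = 45.551/876.6 = 0.0520.

0.0520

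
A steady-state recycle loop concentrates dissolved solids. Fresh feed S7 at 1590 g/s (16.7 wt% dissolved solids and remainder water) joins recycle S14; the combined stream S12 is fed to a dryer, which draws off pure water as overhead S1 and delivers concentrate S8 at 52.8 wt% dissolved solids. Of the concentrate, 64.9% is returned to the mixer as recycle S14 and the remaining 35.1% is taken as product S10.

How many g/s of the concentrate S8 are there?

1433 g/s

Overall dissolved solids balance (none leaves overhead): dissolved solids in fresh feed = dissolved solids in product, i.e. 1590×0.167 = (1−0.649)·S8·0.528.
S8 = 265.53/(0.528×0.351) = 1432.8 g/s.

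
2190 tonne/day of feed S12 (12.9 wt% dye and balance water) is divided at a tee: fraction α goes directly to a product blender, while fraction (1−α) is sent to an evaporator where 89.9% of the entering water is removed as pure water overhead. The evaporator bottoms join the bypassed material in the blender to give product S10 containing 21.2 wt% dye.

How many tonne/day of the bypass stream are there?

1095 tonne/day

All 2190×0.129 = 282.51 tonne/day of dye reaches S10, so S10 = 282.51/0.212 = 1332.6 tonne/day and vapour = 857.41 tonne/day.
The evaporator receives (1−α)·2190 of feed at 0.871 water and removes 0.899 of that water:
0.899×0.871×(1−α)×2190 = 857.41
(1−α) = 857.41/1714.8 = 0.5000;  α = 0.5000.
Bypass flow = 0.5000×2190 = 1095 tonne/day.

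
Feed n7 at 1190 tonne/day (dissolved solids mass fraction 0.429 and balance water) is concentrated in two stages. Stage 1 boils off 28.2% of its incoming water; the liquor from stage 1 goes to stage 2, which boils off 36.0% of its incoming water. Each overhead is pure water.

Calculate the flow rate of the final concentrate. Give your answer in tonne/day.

822.7 tonne/day

water in feed = 1190×0.571 = 679.49 tonne/day.
After stage 1: water left = (1−0.282)×679.49 = 487.87; stream total = 998.38 tonne/day.
After stage 2: water left = (1−0.360)×487.87 = 312.24; final concentrate = 822.75 tonne/day.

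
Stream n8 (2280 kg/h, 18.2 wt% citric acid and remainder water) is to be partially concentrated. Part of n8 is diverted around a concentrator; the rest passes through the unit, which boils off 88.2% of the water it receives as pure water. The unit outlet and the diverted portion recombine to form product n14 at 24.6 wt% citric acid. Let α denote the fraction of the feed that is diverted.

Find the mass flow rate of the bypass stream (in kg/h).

1458 kg/h

All 2280×0.182 = 414.96 kg/h of citric acid reaches n14, so n14 = 414.96/0.246 = 1686.8 kg/h and vapour = 593.17 kg/h.
The evaporator receives (1−α)·2280 of feed at 0.818 water and removes 0.882 of that water:
0.882×0.818×(1−α)×2280 = 593.17
(1−α) = 593.17/1645 = 0.3606;  α = 0.6394.
Bypass flow = 0.6394×2280 = 1457.8 kg/h.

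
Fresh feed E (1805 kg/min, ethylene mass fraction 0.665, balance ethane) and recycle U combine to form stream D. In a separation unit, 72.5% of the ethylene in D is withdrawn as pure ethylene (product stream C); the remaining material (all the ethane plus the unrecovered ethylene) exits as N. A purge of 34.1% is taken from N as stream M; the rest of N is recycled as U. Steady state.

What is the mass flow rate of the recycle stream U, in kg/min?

1434 kg/min

ethane enters only via E and leaves only via the purge: 1805×0.335 = 0.341×(ethane in N), and the separation unit passes all ethane, so ethane in D = ethane in N = 1773.2 kg/min.
ethylene in D: m_A = 1805×0.665 + (1−0.341)·(1−0.725)·m_A, so m_A = 1200.3/0.8188 = 1466 kg/min.
N = (1−0.725)×1466 + 1773.2 = 2176.4 kg/min.
Recycle U = (1−0.341)×2176.4 = 1434.2 kg/min.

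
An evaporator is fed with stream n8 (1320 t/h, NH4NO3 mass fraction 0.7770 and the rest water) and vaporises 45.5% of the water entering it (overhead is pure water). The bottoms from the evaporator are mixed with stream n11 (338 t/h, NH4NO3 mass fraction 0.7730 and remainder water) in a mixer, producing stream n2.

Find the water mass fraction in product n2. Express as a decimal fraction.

Vapour removed = 0.455×0.223×1320 = 133.93 t/h; concentrate = 1186.1 t/h.
water reaching the mixer = 160.43 (from concentrate) + 338×0.227 = 237.15 t/h.
Product flow = 1186.1 + 338 = 1524.1 t/h; water fraction = 0.1556.

0.1556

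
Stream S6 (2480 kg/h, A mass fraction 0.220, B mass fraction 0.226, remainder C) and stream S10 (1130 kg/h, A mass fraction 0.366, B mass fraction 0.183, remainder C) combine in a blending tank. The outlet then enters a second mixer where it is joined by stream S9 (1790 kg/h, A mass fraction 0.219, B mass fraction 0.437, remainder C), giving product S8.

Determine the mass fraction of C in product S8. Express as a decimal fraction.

Overall, product flow = 5400 kg/h.
C in = 2480×0.554 + 1130×0.451 + 1790×0.344 = 2499.3 kg/h.
C fraction in S8 = 0.463.

0.463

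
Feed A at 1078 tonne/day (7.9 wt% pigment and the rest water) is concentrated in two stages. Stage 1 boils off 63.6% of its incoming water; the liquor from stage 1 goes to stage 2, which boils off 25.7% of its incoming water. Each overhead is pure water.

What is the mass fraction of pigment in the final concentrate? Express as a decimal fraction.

0.2408

water in feed = 1078×0.921 = 992.84 tonne/day.
After stage 1: water left = (1−0.636)×992.84 = 361.39; stream total = 446.56 tonne/day.
After stage 2: water left = (1−0.257)×361.39 = 268.52; final concentrate = 353.68 tonne/day.
pigment fraction = 85.162/353.68 = 0.2408.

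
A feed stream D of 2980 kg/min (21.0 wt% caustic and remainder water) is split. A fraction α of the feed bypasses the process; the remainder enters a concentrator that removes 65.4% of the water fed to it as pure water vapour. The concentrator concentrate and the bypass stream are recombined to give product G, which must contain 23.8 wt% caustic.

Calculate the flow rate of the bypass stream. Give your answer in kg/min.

2301 kg/min

All 2980×0.210 = 625.8 kg/min of caustic reaches G, so G = 625.8/0.238 = 2629.4 kg/min and vapour = 350.59 kg/min.
The evaporator receives (1−α)·2980 of feed at 0.790 water and removes 0.654 of that water:
0.654×0.790×(1−α)×2980 = 350.59
(1−α) = 350.59/1539.6 = 0.2277;  α = 0.7723.
Bypass flow = 0.7723×2980 = 2301.4 kg/min.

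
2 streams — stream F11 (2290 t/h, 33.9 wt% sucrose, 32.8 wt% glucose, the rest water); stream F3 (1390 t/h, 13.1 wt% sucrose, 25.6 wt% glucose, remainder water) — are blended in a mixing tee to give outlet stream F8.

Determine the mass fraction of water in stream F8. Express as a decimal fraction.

Total flow out = 2290 + 1390 = 3680 t/h.
water in = 2290×0.333 + 1390×0.613 = 1614.6 t/h.
water mass fraction in F8 = 1614.6/3680 = 0.439.

0.439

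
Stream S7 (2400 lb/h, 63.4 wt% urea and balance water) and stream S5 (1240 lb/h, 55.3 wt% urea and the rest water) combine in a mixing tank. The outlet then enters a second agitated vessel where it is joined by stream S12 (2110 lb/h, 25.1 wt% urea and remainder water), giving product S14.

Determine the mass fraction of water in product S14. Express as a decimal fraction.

Overall, product flow = 5750 lb/h.
water in = 2400×0.366 + 1240×0.447 + 2110×0.749 = 3013.1 lb/h.
water fraction in S14 = 0.524.

0.524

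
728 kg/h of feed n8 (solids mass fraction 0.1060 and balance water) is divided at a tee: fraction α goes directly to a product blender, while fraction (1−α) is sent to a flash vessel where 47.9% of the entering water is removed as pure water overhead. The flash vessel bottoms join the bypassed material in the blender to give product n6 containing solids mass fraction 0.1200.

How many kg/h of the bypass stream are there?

All 728×0.106 = 77.168 kg/h of solids reaches n6, so n6 = 77.168/0.120 = 643.07 kg/h and vapour = 84.933 kg/h.
The evaporator receives (1−α)·728 of feed at 0.894 water and removes 0.479 of that water:
0.479×0.894×(1−α)×728 = 84.933
(1−α) = 84.933/311.75 = 0.2724;  α = 0.7276.
Bypass flow = 0.7276×728 = 529.66 kg/h.

529.7 kg/h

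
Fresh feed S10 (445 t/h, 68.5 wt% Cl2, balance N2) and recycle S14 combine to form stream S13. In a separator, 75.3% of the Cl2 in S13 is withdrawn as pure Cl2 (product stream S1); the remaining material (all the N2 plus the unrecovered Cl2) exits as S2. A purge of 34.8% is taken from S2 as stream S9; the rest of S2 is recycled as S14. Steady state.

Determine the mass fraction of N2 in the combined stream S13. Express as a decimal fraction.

N2 enters only via S10 and leaves only via the purge: 445×0.315 = 0.348×(N2 in S2), and the separator passes all N2, so N2 in S13 = N2 in S2 = 402.8 t/h.
Cl2 in S13: m_A = 445×0.685 + (1−0.348)·(1−0.753)·m_A, so m_A = 304.83/0.8390 = 363.34 t/h.
S13 = 363.34 + 402.8 = 766.14 t/h.
N2 fraction in S13 = 402.8/766.14 = 0.526.

0.526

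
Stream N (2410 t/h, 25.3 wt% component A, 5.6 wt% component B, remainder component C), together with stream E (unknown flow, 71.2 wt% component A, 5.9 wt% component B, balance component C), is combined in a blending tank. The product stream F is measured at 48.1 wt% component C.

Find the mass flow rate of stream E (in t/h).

Let E be the unknown flow. Total out = 2410 + E.
component C balance: 1665.3 + 0.229·E = 0.481·(2410 + E)
(0.229 − 0.481)·E = 0.481×2410 − 1665.3 = -506.1
E = -506.1 / -0.252 = 2008.3 t/h

2008 t/h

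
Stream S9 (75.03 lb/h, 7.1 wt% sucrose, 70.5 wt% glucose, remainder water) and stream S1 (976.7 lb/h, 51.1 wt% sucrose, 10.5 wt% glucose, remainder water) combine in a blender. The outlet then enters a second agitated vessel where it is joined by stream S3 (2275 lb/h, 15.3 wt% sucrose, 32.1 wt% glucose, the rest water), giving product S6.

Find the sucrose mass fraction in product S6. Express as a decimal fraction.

0.2563

Overall, product flow = 3326.7 lb/h.
sucrose in = 75.03×0.071 + 976.7×0.511 + 2275×0.153 = 852.5 lb/h.
sucrose fraction in S6 = 0.2563.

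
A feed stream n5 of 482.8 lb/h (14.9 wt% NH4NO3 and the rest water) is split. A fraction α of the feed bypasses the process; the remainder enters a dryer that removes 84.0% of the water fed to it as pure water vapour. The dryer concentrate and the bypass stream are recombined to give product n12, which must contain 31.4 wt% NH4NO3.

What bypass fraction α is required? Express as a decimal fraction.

0.265

All 482.8×0.149 = 71.937 lb/h of NH4NO3 reaches n12, so n12 = 71.937/0.314 = 229.1 lb/h and vapour = 253.7 lb/h.
The evaporator receives (1−α)·482.8 of feed at 0.851 water and removes 0.840 of that water:
0.840×0.851×(1−α)×482.8 = 253.7
(1−α) = 253.7/345.12 = 0.7351;  α = 0.2649.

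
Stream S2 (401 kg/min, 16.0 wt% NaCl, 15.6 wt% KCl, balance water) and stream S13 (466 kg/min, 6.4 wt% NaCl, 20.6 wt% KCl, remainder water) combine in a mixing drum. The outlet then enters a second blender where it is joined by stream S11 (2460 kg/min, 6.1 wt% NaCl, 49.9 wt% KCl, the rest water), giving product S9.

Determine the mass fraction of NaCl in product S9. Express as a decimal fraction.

Overall, product flow = 3327 kg/min.
NaCl in = 401×0.160 + 466×0.064 + 2460×0.061 = 244.04 kg/min.
NaCl fraction in S9 = 0.073.

0.073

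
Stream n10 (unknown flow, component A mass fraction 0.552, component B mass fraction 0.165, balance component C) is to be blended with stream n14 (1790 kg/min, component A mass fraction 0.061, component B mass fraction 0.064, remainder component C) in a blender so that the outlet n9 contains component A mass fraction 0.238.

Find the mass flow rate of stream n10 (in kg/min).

1009 kg/min

Let n10 be the unknown flow. Total out = 1790 + n10.
component A balance: 109.19 + 0.552·n10 = 0.238·(1790 + n10)
(0.552 − 0.238)·n10 = 0.238×1790 − 109.19 = 316.83
n10 = 316.83 / 0.314 = 1009 kg/min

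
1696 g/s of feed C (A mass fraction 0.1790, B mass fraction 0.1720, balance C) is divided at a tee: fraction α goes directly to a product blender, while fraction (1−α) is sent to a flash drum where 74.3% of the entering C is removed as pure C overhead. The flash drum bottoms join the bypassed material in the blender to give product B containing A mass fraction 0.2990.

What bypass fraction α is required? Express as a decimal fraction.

0.168

All 1696×0.179 = 303.58 g/s of A reaches B, so B = 303.58/0.299 = 1015.3 g/s and vapour = 680.67 g/s.
The evaporator receives (1−α)·1696 of feed at 0.649 C and removes 0.743 of that C:
0.743×0.649×(1−α)×1696 = 680.67
(1−α) = 680.67/817.82 = 0.8323;  α = 0.1677.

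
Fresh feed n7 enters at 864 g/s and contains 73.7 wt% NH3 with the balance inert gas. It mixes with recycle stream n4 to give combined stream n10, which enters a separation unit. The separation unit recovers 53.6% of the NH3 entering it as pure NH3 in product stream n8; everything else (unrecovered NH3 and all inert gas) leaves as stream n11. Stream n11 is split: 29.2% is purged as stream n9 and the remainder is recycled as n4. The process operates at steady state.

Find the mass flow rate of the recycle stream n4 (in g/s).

862.5 g/s

inert gas enters only via n7 and leaves only via the purge: 864×0.263 = 0.292×(inert gas in n11), and the separation unit passes all inert gas, so inert gas in n10 = inert gas in n11 = 778.19 g/s.
NH3 in n10: m_A = 864×0.737 + (1−0.292)·(1−0.536)·m_A, so m_A = 636.77/0.6715 = 948.29 g/s.
n11 = (1−0.536)×948.29 + 778.19 = 1218.2 g/s.
Recycle n4 = (1−0.292)×1218.2 = 862.49 g/s.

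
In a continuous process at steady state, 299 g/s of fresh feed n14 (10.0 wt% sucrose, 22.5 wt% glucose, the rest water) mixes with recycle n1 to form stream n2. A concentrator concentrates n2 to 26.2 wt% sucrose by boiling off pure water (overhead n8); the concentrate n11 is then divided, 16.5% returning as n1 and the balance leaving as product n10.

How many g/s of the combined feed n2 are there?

321.6 g/s

Overall sucrose balance (none leaves overhead): sucrose in fresh feed = sucrose in product, i.e. 299×0.100 = (1−0.165)·n11·0.262.
n11 = 29.9/(0.262×0.835) = 136.67 g/s.
Recycle n1 = 0.165×136.67 = 22.551 g/s.
Combined feed n2 = 299 + 22.551 = 321.55 g/s.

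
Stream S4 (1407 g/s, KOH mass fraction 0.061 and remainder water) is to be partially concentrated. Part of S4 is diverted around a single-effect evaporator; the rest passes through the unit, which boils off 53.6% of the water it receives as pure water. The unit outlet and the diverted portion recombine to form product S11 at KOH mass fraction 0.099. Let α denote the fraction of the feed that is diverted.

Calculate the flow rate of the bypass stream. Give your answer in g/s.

334 g/s

All 1407×0.061 = 85.827 g/s of KOH reaches S11, so S11 = 85.827/0.099 = 866.94 g/s and vapour = 540.06 g/s.
The evaporator receives (1−α)·1407 of feed at 0.939 water and removes 0.536 of that water:
0.536×0.939×(1−α)×1407 = 540.06
(1−α) = 540.06/708.15 = 0.7626;  α = 0.2374.
Bypass flow = 0.2374×1407 = 333.97 g/s.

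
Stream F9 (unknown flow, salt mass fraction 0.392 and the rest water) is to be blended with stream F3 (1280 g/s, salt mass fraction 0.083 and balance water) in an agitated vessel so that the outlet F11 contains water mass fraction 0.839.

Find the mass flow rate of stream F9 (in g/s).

Let F9 be the unknown flow. Total out = 1280 + F9.
water balance: 1173.8 + 0.608·F9 = 0.839·(1280 + F9)
(0.608 − 0.839)·F9 = 0.839×1280 − 1173.8 = -99.84
F9 = -99.84 / -0.231 = 432.21 g/s

432.2 g/s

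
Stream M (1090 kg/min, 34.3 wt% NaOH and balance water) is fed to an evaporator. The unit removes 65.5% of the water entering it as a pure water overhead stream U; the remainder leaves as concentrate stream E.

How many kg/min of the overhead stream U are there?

water entering = 1090×0.657 = 716.13 kg/min; overhead removed = 0.655×716.13 = 469.07 kg/min.

469.1 kg/min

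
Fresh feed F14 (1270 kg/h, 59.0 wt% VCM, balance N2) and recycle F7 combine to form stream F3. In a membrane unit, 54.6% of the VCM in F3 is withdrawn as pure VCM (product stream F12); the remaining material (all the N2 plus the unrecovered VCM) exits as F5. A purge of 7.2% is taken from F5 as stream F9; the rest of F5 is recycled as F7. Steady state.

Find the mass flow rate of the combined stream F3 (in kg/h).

8527 kg/h

N2 enters only via F14 and leaves only via the purge: 1270×0.410 = 0.072×(N2 in F5), and the membrane unit passes all N2, so N2 in F3 = N2 in F5 = 7231.9 kg/h.
VCM in F3: m_A = 1270×0.590 + (1−0.072)·(1−0.546)·m_A, so m_A = 749.3/0.5787 = 1294.8 kg/h.
F3 = 1294.8 + 7231.9 = 8526.8 kg/h.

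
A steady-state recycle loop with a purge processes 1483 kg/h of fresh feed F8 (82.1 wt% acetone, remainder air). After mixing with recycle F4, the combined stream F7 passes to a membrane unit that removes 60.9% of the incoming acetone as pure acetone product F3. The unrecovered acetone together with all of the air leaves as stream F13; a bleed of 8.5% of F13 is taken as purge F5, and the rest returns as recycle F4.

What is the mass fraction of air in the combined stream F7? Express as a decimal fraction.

0.622

air enters only via F8 and leaves only via the purge: 1483×0.179 = 0.085×(air in F13), and the membrane unit passes all air, so air in F7 = air in F13 = 3123 kg/h.
acetone in F7: m_A = 1483×0.821 + (1−0.085)·(1−0.609)·m_A, so m_A = 1217.5/0.6422 = 1895.8 kg/h.
F7 = 1895.8 + 3123 = 5018.8 kg/h.
air fraction in F7 = 3123/5018.8 = 0.622.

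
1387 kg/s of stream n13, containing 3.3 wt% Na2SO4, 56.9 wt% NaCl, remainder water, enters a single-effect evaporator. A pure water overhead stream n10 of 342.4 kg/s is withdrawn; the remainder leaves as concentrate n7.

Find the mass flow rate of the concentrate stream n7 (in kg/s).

Concentrate = 1387 − 342.4 = 1044.6 kg/s.

1045 kg/s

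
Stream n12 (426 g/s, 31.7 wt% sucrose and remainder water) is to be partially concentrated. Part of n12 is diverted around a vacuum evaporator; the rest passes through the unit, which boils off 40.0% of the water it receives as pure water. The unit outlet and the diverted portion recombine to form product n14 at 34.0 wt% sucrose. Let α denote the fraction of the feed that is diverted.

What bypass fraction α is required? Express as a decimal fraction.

0.752

All 426×0.317 = 135.04 g/s of sucrose reaches n14, so n14 = 135.04/0.340 = 397.18 g/s and vapour = 28.818 g/s.
The evaporator receives (1−α)·426 of feed at 0.683 water and removes 0.400 of that water:
0.400×0.683×(1−α)×426 = 28.818
(1−α) = 28.818/116.38 = 0.2476;  α = 0.7524.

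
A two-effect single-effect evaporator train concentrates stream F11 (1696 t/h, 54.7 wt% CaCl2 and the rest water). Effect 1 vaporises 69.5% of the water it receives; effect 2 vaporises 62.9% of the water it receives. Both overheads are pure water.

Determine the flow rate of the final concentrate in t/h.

water in feed = 1696×0.453 = 768.29 t/h.
After stage 1: water left = (1−0.695)×768.29 = 234.33; stream total = 1162 t/h.
After stage 2: water left = (1−0.629)×234.33 = 86.936; final concentrate = 1014.6 t/h.

1015 t/h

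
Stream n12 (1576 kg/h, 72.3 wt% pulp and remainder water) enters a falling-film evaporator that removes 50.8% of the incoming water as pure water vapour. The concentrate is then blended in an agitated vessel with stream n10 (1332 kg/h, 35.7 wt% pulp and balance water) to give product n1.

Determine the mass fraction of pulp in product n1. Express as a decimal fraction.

0.601

Vapour removed = 0.508×0.277×1576 = 221.77 kg/h; concentrate = 1354.2 kg/h.
pulp reaching the mixer = 1139.4 (from concentrate) + 1332×0.357 = 1615 kg/h.
Product flow = 1354.2 + 1332 = 2686.2 kg/h; pulp fraction = 0.601.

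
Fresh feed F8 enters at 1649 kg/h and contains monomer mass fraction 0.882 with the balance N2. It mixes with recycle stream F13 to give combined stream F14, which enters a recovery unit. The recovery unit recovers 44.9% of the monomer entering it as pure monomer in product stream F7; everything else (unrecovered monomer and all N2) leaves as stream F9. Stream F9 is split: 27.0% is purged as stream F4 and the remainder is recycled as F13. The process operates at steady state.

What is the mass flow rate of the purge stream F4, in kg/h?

N2 enters only via F8 and leaves only via the purge: 1649×0.118 = 0.270×(N2 in F9), and the recovery unit passes all N2, so N2 in F14 = N2 in F9 = 720.67 kg/h.
monomer in F14: m_A = 1649×0.882 + (1−0.270)·(1−0.449)·m_A, so m_A = 1454.4/0.5978 = 2433.1 kg/h.
F9 = (1−0.449)×2433.1 + 720.67 = 2061.3 kg/h.
Purge F4 = 0.270×2061.3 = 556.55 kg/h.

556.6 kg/h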